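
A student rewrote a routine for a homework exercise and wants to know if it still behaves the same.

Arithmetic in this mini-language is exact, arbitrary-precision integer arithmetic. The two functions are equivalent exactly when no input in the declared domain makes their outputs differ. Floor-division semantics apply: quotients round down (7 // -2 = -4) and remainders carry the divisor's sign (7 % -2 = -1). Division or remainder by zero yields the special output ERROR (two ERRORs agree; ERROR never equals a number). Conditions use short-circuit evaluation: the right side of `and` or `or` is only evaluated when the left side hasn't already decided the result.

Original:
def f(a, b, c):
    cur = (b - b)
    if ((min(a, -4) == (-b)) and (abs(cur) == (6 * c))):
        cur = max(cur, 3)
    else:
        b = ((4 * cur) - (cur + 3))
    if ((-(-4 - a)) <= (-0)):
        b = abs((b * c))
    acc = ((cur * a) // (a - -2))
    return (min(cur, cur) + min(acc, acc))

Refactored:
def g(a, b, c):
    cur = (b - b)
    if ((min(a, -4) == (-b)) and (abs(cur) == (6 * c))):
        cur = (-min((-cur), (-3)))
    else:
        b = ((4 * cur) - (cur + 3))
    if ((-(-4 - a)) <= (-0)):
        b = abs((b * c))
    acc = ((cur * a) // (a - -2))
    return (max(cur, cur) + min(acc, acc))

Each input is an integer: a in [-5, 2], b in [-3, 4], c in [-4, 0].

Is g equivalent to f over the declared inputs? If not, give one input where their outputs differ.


Equivalent. Although `min(cur, cur)` became `max(cur, cur)`, no input in the stated domain can expose it.
An exhaustive pass over the 320 declared inputs shows identical outputs.
As a probe, take a=0, b=1, c=0: f runs cur=0, then ((min(a, -4) == (-b)) and (abs(cur) == (6 * c))) is false, then b=-3, then ((-(-4 - a)) <= (-0)) is false, then acc=0, then returns 0; g runs cur=0, then ((min(a, -4) == (-b)) and (abs(cur) == (6 * c))) is false, then b=-3, then ((-(-4 - a)) <= (-0)) is false, then acc=0, then returns 0; both end at 0.
verdict: equivalent


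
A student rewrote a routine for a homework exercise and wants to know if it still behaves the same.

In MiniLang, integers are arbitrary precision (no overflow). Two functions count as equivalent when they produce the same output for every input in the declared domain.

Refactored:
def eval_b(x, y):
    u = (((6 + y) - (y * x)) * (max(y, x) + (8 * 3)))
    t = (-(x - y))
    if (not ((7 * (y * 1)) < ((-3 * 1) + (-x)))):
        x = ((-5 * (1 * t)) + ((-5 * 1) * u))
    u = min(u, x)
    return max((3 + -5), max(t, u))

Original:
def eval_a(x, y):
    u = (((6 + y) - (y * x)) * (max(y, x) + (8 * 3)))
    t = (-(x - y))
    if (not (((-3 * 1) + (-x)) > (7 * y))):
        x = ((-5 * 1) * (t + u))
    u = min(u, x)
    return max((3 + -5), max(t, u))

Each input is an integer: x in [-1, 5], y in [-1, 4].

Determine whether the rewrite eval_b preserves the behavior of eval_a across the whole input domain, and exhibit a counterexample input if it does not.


The two versions differ — the changes include comparison usage differs, and constant usage differs, and arithmetic usage differs.
Tracing x=2, y=1: eval_a: u := 130 | t := -1 | (not (((-3 * 1) + (-x)) > (7 * y))): true | x := -645 | u := -645 | result -1 | eval_b: u := 130 | t := -1 | (not ((7 * (y * 1)) < ((-3 * 1) + (-x)))): true | x := -645 | u := -645 | result -1 — matching result -1.
Across all 42 domain points the two functions coincide.
verdict: equivalent


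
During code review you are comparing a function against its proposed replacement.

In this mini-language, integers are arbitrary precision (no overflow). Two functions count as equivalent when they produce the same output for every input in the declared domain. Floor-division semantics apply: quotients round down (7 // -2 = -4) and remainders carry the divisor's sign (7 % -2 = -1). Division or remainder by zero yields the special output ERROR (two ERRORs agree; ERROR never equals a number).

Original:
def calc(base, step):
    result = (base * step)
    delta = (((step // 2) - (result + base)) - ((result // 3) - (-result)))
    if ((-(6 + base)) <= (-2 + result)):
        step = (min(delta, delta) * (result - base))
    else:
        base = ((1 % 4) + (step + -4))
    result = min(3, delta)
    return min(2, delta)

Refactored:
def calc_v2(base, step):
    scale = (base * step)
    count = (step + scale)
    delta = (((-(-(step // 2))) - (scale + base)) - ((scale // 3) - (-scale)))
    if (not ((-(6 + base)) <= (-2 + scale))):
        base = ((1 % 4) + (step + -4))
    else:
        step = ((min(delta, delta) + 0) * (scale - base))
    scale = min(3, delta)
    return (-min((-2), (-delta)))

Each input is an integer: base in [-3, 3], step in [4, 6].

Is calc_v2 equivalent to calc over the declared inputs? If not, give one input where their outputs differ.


On input base=-3, step=4, calc returns 2 while calc_v2 returns 33.
verdict: not equivalent; witness: base=-3, step=4


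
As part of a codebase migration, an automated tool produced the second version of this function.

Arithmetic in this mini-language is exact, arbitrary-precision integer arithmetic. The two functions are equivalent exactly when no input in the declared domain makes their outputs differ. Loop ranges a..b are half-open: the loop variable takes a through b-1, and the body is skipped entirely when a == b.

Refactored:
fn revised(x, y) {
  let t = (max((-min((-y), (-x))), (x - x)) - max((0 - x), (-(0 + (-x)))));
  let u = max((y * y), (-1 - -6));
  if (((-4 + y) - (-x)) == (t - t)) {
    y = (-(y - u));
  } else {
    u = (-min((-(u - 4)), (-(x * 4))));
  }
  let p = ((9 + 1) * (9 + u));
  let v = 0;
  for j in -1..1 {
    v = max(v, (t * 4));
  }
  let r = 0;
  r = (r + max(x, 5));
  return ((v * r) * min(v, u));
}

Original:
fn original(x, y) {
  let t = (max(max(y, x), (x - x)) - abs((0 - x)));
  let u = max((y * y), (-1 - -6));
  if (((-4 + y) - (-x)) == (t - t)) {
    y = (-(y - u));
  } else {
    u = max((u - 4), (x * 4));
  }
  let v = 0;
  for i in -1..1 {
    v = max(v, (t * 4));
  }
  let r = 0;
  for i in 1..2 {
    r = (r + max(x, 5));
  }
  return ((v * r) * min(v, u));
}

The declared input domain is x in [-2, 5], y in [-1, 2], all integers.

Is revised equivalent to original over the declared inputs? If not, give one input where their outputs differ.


Among the additions is an assignment to `p` whose value nothing reads, and its value is discarded.
One worked example (x=0, y=1) — original: t=1, then u=5, then (((-4 + y) - (-x)) == (t - t)) is false, then u=1, then v=0, then (i=-1), then v=4, then (i=0), then v=4, then r=0, then (i=1), then r=5, then returns 20; revised: t=1, then u=5, then (((-4 + y) - (-x)) == (t - t)) is false, then u=1, then p=100, then v=0, then (j=-1), then v=4, then (j=0), then v=4, then r=0, then r=5, then returns 20; agreement on 20.
Sweeping the whole domain (32 inputs) finds no disagreement.
verdict: equivalent


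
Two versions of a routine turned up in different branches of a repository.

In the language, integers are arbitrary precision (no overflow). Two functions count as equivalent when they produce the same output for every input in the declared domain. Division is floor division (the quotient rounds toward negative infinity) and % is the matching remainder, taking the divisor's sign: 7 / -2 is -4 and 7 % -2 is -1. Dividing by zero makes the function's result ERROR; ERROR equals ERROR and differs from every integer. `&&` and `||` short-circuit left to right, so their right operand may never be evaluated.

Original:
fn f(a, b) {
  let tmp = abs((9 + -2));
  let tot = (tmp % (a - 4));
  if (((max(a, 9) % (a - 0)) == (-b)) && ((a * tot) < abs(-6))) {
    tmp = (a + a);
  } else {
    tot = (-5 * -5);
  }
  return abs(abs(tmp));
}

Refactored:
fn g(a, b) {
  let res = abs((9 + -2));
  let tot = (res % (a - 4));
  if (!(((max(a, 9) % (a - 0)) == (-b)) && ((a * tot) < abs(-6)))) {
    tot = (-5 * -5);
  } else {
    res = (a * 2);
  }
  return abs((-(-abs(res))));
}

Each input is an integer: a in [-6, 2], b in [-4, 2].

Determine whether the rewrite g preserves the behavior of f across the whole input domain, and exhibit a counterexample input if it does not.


This is a faithful refactor — arithmetic usage differs, and boolean connective usage differs, and local variable names differ, and constant usage differs, but the computed results match everywhere.
Tracing a=-2, b=-3: f: tmp=7, then tot=-5, then (((max(a, 9) % (a - 0)) == (-b)) && ((a * tot) < abs(-6))) is false, then tot=25, then returns 7 | g: res=7, then tot=-5, then (!(((max(a, 9) % (a - 0)) == (-b)) && ((a * tot) < abs(-6)))) is true, then tot=25, then returns 7 — matching result 7.
Every one of the 63 inputs gives matching results.
verdict: equivalent


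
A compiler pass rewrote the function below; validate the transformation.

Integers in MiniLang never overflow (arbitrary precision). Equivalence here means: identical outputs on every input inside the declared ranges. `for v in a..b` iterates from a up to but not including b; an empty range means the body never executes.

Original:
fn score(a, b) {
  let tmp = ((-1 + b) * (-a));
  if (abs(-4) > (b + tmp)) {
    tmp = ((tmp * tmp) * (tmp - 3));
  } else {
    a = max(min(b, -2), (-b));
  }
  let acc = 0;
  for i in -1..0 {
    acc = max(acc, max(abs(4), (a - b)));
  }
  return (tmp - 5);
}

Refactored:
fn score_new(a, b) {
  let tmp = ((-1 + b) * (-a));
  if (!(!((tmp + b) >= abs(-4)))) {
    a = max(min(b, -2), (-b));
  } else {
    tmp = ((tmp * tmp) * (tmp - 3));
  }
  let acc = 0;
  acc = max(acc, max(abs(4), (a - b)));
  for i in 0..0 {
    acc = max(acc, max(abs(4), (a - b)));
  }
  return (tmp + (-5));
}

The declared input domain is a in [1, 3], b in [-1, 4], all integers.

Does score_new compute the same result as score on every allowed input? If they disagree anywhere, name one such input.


Comparing the listings, the differences include: boolean connective usage differs, and constant usage differs, and comparison usage differs, and min/max/abs usage differs, and arithmetic usage differs, and statement counts differ, and loop structure differs.
Tracing a=1, b=3: score: tmp = -2; (abs(-4) > (b + tmp)) -> true; tmp = -20; acc = 0; [i=-1]; acc = 4; return -25 | score_new: tmp = -2; (!(!((tmp + b) >= abs(-4)))) -> false; tmp = -20; acc = 0; acc = 4; the i loop: no iterations; return -25 — matching result -25.
Checked all 18 inputs in the declared domain: the outputs agree on every one.
verdict: equivalent


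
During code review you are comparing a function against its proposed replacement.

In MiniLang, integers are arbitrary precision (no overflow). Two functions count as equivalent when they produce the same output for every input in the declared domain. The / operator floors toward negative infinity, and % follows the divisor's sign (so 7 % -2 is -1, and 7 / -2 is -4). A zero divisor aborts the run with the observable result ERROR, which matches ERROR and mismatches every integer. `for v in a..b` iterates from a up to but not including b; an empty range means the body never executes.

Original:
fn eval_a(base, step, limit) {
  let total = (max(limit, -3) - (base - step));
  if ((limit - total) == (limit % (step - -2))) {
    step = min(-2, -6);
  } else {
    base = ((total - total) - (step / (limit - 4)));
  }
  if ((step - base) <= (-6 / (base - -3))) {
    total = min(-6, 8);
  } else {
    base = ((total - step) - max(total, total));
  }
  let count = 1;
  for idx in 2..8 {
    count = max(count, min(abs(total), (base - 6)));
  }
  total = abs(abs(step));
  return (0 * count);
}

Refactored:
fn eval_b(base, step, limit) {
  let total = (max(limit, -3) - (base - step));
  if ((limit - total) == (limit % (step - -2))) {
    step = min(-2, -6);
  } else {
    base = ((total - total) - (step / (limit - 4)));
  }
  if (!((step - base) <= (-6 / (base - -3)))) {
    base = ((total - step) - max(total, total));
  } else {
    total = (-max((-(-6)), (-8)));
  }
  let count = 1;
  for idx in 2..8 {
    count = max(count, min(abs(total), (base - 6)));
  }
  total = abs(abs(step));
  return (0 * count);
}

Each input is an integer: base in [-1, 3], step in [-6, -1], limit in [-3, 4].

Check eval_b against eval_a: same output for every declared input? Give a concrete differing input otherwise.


Equivalent — the differences include min/max/abs usage differs, boolean connective usage differs, yet no declared input distinguishes the two.
Tracing base=1, step=-5, limit=-3: eval_a: total = -9; ((limit - total) == (limit % (step - -2))) -> false; base = 0; ((step - base) <= (-6 / (base - -3))) -> true; total = -6; count = 1; [idx=2]; count = 1; [idx=3]; count = 1; [idx=4]; count = 1; [idx=5]; count = 1; [idx=6]; count = 1; [idx=7]; count = 1; total = 5; return 0 | eval_b: total = -9; ((limit - total) == (limit % (step - -2))) -> false; base = 0; (!((step - base) <= (-6 / (base - -3)))) -> false; total = -6; count = 1; [idx=2]; count = 1; [idx=3]; count = 1; [idx=4]; count = 1; [idx=5]; count = 1; [idx=6]; count = 1; [idx=7]; count = 1; total = 5; return 0 — matching result 0.
An exhaustive pass over the 240 declared inputs shows identical outputs.
verdict: equivalent


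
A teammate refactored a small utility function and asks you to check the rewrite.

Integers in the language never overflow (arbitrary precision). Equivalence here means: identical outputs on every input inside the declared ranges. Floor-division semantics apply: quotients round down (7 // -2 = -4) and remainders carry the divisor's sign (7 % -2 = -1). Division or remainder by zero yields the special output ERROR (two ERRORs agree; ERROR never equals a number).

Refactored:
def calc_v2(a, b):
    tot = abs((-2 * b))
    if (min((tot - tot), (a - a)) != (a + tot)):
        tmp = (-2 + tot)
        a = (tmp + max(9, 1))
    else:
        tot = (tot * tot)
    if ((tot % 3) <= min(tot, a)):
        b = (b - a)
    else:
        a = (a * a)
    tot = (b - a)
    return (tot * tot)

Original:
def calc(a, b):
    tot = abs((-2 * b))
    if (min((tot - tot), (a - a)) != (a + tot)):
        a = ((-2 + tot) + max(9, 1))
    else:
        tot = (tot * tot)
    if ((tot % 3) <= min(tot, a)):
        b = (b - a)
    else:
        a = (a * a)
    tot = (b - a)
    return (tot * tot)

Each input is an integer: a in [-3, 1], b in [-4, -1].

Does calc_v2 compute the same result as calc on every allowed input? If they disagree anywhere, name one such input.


Comparing the listings, the differences include: local variable names differ; also statement counts differ.
Tracing a=-1, b=-1: calc: tot = 2; (min((tot - tot), (a - a)) != (a + tot)) -> true; a = 9; ((tot % 3) <= min(tot, a)) -> true; b = -10; tot = -19; return 361 | calc_v2: tot = 2; (min((tot - tot), (a - a)) != (a + tot)) -> true; tmp = 0; a = 9; ((tot % 3) <= min(tot, a)) -> true; b = -10; tot = -19; return 361 — matching result 361.
Across all 20 domain points the two functions coincide.
verdict: equivalent


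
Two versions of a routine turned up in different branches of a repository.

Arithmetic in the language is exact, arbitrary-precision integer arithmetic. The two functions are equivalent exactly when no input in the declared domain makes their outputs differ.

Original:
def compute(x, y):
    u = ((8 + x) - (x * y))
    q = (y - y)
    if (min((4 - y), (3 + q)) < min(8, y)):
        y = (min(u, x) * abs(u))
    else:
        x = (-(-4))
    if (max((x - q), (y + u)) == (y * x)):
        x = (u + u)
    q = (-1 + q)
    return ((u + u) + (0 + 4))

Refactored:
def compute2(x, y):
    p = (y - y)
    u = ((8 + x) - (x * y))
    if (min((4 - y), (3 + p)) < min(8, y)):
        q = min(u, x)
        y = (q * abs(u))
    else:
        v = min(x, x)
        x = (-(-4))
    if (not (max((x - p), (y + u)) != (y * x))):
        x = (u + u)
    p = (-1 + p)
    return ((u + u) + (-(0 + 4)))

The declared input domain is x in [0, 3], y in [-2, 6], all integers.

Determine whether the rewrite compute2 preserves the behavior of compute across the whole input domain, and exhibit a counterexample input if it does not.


These are not equivalent — on x=0, y=-2 the outputs split (20 vs 12).
compute: u=8, then q=0, then (min((4 - y), (3 + q)) < min(8, y)) is false, then x=4, then (max((x - q), (y + u)) == (y * x)) is false, then q=-1, then returns 20
compute2: p=0, then u=8, then (min((4 - y), (3 + p)) < min(8, y)) is false, then v=0, then x=4, then (not (max((x - p), (y + u)) != (y * x))) is false, then p=-1, then returns 12
verdict: not equivalent; witness: x=0, y=-2


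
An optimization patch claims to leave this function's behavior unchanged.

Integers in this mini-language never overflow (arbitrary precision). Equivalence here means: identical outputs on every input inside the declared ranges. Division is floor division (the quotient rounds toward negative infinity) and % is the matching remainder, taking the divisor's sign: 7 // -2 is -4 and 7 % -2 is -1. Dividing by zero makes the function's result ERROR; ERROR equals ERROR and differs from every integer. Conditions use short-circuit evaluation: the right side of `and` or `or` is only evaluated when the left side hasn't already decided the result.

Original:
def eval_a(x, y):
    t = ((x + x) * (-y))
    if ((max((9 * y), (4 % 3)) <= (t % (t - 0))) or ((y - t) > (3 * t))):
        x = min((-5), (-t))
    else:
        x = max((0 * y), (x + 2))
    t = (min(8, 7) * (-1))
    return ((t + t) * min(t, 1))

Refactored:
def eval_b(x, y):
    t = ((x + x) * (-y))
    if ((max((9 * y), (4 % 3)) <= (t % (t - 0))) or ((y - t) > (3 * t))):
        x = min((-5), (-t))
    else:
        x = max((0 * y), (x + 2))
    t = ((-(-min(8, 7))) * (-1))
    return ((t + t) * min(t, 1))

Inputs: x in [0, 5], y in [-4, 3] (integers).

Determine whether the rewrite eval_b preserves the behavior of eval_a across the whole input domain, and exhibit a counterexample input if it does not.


Equivalent — the differences include same computation, different form, yet no declared input distinguishes the two.
Spot check at x=2, y=1 — eval_a: t becomes -4; next ((max((9 * y), (4 % 3)) <= (t % (t - 0))) or ((y - t) > (3 * t))) evaluates to true; next x becomes -5; next t becomes -7; next final value 98. eval_b: t becomes -4; next ((max((9 * y), (4 % 3)) <= (t % (t - 0))) or ((y - t) > (3 * t))) evaluates to true; next x becomes -5; next t becomes -7; next final value 98. Both give 98.
Every one of the 48 inputs gives matching results.
verdict: equivalent


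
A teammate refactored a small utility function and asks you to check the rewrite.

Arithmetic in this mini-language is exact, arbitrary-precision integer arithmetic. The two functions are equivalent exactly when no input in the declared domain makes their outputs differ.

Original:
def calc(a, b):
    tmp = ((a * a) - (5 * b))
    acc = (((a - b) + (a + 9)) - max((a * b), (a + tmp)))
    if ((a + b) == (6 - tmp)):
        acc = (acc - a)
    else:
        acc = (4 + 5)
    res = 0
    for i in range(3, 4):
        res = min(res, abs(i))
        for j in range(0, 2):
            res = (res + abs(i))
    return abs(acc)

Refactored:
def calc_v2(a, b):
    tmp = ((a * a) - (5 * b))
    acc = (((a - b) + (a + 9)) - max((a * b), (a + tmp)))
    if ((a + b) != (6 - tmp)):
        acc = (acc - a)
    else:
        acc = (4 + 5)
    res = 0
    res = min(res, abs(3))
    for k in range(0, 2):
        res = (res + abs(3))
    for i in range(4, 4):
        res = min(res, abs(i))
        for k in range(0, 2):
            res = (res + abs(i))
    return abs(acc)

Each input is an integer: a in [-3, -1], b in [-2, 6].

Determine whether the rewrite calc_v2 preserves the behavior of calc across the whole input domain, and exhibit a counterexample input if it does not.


There is a counterexample at a=-3, b=-2: 9 on one side, 8 on the other.
calc: tmp becomes 19; next acc becomes -11; next ((a + b) == (6 - tmp)) evaluates to false; next acc becomes 9; next res becomes 0; next at i=3:; next res becomes 0; next at j=0:; next res becomes 3; next at j=1:; next res becomes 6; next final value 9
calc_v2: tmp becomes 19; next acc becomes -11; next ((a + b) != (6 - tmp)) evaluates to true; next acc becomes -8; next res becomes 0; next res becomes 0; next at k=0:; next res becomes 3; next at k=1:; next res becomes 6; next i never enters its loop body; next final value 8
verdict: not equivalent; witness: a=-3, b=-2


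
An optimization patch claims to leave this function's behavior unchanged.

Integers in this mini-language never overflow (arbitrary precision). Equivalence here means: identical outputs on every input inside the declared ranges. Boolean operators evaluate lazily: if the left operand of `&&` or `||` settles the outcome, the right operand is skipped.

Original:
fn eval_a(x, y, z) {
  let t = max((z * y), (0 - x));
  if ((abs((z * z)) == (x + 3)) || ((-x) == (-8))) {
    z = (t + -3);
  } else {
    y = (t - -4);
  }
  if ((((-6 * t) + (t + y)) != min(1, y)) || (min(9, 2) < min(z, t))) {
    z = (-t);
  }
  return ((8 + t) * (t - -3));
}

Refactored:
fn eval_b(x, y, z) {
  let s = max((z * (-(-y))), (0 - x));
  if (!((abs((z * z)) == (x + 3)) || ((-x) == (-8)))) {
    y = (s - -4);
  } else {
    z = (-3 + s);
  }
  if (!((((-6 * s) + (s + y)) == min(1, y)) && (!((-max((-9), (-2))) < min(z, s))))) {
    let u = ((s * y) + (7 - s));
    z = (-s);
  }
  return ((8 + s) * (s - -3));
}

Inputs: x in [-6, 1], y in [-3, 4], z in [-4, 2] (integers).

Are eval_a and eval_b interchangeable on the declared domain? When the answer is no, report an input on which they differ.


Although boolean connective usage differs, plus min/max/abs usage differs, plus local variable names differ, plus arithmetic usage differs, plus statement counts differ, plus comparison usage differs, plus constant usage differs, 448/448 inputs agree.
verdict: equivalent


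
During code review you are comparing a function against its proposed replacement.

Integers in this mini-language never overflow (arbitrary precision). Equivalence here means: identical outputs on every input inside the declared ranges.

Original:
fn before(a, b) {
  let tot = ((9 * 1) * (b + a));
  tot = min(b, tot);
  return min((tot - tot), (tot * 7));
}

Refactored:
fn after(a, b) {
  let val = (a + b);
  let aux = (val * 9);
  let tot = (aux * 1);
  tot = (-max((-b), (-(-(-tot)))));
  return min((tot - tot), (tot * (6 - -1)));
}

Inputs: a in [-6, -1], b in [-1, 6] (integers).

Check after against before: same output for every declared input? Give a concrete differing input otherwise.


This is a faithful refactor — statement counts differ, and min/max/abs usage differs, and constant usage differs, and local variable names differ, and arithmetic usage differs, but the computed results match everywhere.
As a probe, take a=-1, b=2: before runs tot becomes 9; next tot becomes 2; next final value 0; after runs val becomes 1; next aux becomes 9; next tot becomes 9; next tot becomes 2; next final value 0; both end at 0.
Checked all 48 inputs in the declared domain: the outputs agree on every one.
verdict: equivalent


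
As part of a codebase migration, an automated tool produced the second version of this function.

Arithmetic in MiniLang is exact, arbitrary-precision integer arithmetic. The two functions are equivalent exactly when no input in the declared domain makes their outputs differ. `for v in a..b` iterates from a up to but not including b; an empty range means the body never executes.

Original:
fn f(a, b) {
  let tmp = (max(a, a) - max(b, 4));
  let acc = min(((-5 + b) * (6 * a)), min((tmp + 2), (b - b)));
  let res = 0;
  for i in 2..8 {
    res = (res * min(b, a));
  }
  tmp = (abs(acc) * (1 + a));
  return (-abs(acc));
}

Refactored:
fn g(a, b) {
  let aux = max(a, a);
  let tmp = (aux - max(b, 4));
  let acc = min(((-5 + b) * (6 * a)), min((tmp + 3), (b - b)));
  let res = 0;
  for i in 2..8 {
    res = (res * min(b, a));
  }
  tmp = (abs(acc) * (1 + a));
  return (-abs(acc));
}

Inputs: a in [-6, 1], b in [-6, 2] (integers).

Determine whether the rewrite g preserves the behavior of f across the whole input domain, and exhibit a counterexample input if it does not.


Evaluate both at a=-6, b=-6.
f: tmp = -10; acc = -8; res = 0; [i=2]; res = 0; [i=3]; res = 0; [i=4]; res = 0; [i=5]; res = 0; [i=6]; res = 0; [i=7]; res = 0; tmp = -40; return -8
g: aux = -6; tmp = -10; acc = -7; res = 0; [i=2]; res = 0; [i=3]; res = 0; [i=4]; res = 0; [i=5]; res = 0; [i=6]; res = 0; [i=7]; res = 0; tmp = -35; return -7
-8 != -7, so the rewrite changes behavior.
verdict: not equivalent; witness: a=-6, b=-6


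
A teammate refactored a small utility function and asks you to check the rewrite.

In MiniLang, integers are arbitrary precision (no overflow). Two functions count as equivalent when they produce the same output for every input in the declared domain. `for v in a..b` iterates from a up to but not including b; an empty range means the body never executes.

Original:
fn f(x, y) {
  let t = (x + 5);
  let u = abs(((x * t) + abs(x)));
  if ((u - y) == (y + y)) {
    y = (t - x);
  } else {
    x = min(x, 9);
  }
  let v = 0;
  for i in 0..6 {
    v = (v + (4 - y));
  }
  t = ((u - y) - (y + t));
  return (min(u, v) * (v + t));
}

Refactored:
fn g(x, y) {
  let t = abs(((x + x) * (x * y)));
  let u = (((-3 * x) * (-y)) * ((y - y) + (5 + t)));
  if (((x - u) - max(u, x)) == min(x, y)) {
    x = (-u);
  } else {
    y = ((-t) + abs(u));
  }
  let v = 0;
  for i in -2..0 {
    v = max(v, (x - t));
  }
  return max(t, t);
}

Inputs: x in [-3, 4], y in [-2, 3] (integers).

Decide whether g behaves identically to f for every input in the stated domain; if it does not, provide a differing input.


Run the pair on x=-3, y=-2.
f: t becomes 2; next u becomes 3; next ((u - y) == (y + y)) evaluates to false; next x becomes -3; next v becomes 0; next at i=0:; next v becomes 6; next at i=1:; next v becomes 12; next at i=2:; next v becomes 18; next at i=3:; next v becomes 24; next at i=4:; next v becomes 30; next at i=5:; next v becomes 36; next t becomes 5; next final value 123
g: t becomes 36; next u becomes 738; next (((x - u) - max(u, x)) == min(x, y)) evaluates to false; next y becomes 702; next v becomes 0; next at i=-2:; next v becomes 0; next at i=-1:; next v becomes 0; next final value 36
123 and 36 differ, so these are not the same function on this domain.
verdict: not equivalent; witness: x=-3, y=-2


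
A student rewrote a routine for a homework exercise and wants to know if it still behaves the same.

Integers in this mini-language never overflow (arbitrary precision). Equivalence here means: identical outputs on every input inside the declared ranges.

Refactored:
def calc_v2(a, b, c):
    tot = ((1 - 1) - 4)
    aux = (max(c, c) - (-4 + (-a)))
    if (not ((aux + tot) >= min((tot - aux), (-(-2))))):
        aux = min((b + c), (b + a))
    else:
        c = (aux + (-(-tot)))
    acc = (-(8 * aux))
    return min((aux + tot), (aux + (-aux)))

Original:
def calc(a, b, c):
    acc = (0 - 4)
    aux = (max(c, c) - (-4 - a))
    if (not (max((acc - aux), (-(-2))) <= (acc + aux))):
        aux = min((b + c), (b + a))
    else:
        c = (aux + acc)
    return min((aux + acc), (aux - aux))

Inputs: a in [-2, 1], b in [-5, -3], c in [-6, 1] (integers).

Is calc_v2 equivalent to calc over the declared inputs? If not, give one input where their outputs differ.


There is a counterexample at a=-2, b=-5, c=-2: -11 on one side, -4 on the other.
calc: acc becomes -4; next aux becomes 0; next (not (max((acc - aux), (-(-2))) <= (acc + aux))) evaluates to true; next aux becomes -7; next final value -11
calc_v2: tot becomes -4; next aux becomes 0; next (not ((aux + tot) >= min((tot - aux), (-(-2))))) evaluates to false; next c becomes -4; next acc becomes 0; next final value -4
verdict: not equivalent; witness: a=-2, b=-5, c=-2


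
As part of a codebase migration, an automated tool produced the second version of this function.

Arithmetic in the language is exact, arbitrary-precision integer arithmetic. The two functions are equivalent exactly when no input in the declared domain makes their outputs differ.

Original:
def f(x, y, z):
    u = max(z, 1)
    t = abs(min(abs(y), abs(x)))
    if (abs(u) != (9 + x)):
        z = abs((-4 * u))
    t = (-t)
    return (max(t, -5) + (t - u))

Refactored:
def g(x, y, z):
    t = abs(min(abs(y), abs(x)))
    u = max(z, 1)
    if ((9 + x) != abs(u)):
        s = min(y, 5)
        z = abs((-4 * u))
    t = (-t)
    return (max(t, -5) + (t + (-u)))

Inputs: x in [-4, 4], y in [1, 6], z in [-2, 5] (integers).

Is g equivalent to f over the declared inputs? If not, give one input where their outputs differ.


Comparing the listings, the differences include: constant usage differs; also statement counts differ; also local variable names differ; also arithmetic usage differs; also min/max/abs usage differs.
One worked example (x=-1, y=4, z=2) — f: u = 2; t = 1; (abs(u) != (9 + x)) -> true; z = 8; t = -1; return -4; g: t = 1; u = 2; ((9 + x) != abs(u)) -> true; s = 4; z = 8; t = -1; return -4; agreement on -4.
Across all 432 domain points the two functions coincide.
verdict: equivalent


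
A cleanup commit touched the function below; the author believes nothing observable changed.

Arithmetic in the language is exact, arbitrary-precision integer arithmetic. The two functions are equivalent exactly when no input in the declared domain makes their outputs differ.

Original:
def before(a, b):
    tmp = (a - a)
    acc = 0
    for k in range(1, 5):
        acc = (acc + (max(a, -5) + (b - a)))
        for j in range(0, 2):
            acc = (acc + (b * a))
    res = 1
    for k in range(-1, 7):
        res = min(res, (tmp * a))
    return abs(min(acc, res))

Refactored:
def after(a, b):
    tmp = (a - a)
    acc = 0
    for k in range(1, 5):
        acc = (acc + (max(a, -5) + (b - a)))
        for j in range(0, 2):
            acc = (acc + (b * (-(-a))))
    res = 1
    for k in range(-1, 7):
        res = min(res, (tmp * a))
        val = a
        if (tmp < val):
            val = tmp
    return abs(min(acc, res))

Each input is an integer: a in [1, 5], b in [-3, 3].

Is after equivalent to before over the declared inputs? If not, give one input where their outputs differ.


This is a faithful refactor — local variable names differ; also comparison usage differs; also statement counts differ; also branching structure differs, but the computed results match everywhere.
As a probe, take a=2, b=-1: before runs tmp becomes 0; next acc becomes 0; next at k=1:; next acc becomes -1; next at j=0:; next acc becomes -3; next at j=1:; next acc becomes -5; next at k=2:; next acc becomes -6; next at j=0:; next acc becomes -8; next at j=1:; next acc becomes -10; next at k=3:; next acc becomes -11; next at j=0:; next acc becomes -13; next at j=1:; next acc becomes -15; next at k=4:; next acc becomes -16; next at j=0:; next acc becomes -18; next at j=1:; next acc becomes -20; next res becomes 1; next at k=-1:; next res becomes 0; next at k=0:; next res becomes 0; next at k=1:; next res becomes 0; next at k=2:; next res becomes 0; next at k=3:; next res becomes 0; next at k=4:; next res becomes 0; next at k=5:; next res becomes 0; next at k=6:; next res becomes 0; next final value 20; after runs tmp becomes 0; next acc becomes 0; next at k=1:; next acc becomes -1; next at j=0:; next acc becomes -3; next at j=1:; next acc becomes -5; next at k=2:; next acc becomes -6; next at j=0:; next acc becomes -8; next at j=1:; next acc becomes -10; next at k=3:; next acc becomes -11; next at j=0:; next acc becomes -13; next at j=1:; next acc becomes -15; next at k=4:; next acc becomes -16; next at j=0:; next acc becomes -18; next at j=1:; next acc becomes -20; next res becomes 1; next at k=-1:; next res becomes 0; next val becomes 2; next (tmp < val) evaluates to true; next val becomes 0; next at k=0:; next res becomes 0; next val becomes 2; next (tmp < val) evaluates to true; next val becomes 0; next at k=1:; next res becomes 0; next val becomes 2; next (tmp < val) evaluates to true; next val becomes 0; next at k=2:; next res becomes 0; next val becomes 2; next (tmp < val) evaluates to true; next val becomes 0; next at k=3:; next res becomes 0; next val becomes 2; next (tmp < val) evaluates to true; next val becomes 0; next at k=4:; next res becomes 0; next val becomes 2; next (tmp < val) evaluates to true; next val becomes 0; next at k=5:; next res becomes 0; next val becomes 2; next (tmp < val) evaluates to true; next val becomes 0; next at k=6:; next res becomes 0; next val becomes 2; next (tmp < val) evaluates to true; next val becomes 0; next final value 20; both end at 20.
Sweeping the whole domain (35 inputs) finds no disagreement.
verdict: equivalent


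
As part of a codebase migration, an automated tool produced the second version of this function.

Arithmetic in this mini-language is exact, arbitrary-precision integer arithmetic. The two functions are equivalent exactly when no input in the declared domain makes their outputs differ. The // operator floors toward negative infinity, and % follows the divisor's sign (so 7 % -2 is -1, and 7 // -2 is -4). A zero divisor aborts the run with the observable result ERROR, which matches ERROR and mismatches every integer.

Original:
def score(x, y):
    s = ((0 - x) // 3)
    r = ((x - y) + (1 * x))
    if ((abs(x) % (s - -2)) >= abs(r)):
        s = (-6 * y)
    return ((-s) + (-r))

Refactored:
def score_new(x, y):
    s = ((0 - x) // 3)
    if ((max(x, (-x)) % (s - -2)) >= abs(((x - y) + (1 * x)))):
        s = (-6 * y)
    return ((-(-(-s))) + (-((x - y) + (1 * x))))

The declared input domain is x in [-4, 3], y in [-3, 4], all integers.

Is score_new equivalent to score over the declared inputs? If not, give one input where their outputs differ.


Differences: constant usage differs, statement counts differ, arithmetic usage differs, min/max/abs usage differs, local variable names differ — yet all 64 inputs agree.
verdict: equivalent


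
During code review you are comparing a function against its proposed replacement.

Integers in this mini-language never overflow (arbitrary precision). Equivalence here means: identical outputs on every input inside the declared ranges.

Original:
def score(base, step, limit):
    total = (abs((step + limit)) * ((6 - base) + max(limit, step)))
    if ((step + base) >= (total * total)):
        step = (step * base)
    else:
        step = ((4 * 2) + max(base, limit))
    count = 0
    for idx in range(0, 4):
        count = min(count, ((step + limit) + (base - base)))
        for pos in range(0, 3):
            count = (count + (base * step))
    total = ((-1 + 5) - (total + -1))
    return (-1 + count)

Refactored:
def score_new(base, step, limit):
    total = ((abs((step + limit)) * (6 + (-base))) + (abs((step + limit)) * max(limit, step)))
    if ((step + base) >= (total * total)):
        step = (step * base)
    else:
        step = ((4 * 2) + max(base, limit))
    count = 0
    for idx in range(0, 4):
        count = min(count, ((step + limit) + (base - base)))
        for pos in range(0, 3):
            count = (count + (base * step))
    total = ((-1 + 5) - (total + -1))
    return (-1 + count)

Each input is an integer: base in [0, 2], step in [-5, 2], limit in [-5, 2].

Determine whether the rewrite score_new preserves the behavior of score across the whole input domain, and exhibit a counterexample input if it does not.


Reading the diff, among the changes: min/max/abs usage differs, and arithmetic usage differs.
Spot check at base=2, step=0, limit=2 — score: total=12, then ((step + base) >= (total * total)) is false, then step=10, then count=0, then (idx=0), then count=0, then (pos=0), then count=20, then (pos=1), then count=40, then (pos=2), then count=60, then (idx=1), then count=12, then (pos=0), then count=32, then (pos=1), then count=52, then (pos=2), then count=72, then (idx=2), then count=12, then (pos=0), then count=32, then (pos=1), then count=52, then (pos=2), then count=72, then (idx=3), then count=12, then (pos=0), then count=32, then (pos=1), then count=52, then (pos=2), then count=72, then total=-7, then returns 71. score_new: total=12, then ((step + base) >= (total * total)) is false, then step=10, then count=0, then (idx=0), then count=0, then (pos=0), then count=20, then (pos=1), then count=40, then (pos=2), then count=60, then (idx=1), then count=12, then (pos=0), then count=32, then (pos=1), then count=52, then (pos=2), then count=72, then (idx=2), then count=12, then (pos=0), then count=32, then (pos=1), then count=52, then (pos=2), then count=72, then (idx=3), then count=12, then (pos=0), then count=32, then (pos=1), then count=52, then (pos=2), then count=72, then total=-7, then returns 71. Both give 71.
Every one of the 192 inputs gives matching results.
verdict: equivalent


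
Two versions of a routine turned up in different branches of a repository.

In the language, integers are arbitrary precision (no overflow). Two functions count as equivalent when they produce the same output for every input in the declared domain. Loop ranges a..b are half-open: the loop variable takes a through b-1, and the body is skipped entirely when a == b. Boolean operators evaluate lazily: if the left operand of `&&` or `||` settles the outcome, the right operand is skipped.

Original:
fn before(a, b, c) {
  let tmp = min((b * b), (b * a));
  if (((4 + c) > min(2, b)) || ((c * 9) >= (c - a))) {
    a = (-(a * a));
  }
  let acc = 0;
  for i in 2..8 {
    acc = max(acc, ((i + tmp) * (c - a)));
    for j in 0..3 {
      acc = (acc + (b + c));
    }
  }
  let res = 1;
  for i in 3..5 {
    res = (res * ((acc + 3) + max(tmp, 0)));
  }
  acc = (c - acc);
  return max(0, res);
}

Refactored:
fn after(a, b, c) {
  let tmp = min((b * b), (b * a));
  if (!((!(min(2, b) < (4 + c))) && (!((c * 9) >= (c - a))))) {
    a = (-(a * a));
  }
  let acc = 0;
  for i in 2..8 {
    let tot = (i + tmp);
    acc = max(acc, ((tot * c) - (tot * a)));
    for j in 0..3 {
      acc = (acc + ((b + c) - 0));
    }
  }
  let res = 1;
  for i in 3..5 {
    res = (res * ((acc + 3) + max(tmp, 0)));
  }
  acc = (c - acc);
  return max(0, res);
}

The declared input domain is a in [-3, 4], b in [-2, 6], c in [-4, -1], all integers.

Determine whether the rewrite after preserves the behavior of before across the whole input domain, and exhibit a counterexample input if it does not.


Differences: boolean connective usage differs, and comparison usage differs, and constant usage differs, and arithmetic usage differs, and local variable names differ, and statement counts differ — yet all 288 inputs agree.
verdict: equivalent


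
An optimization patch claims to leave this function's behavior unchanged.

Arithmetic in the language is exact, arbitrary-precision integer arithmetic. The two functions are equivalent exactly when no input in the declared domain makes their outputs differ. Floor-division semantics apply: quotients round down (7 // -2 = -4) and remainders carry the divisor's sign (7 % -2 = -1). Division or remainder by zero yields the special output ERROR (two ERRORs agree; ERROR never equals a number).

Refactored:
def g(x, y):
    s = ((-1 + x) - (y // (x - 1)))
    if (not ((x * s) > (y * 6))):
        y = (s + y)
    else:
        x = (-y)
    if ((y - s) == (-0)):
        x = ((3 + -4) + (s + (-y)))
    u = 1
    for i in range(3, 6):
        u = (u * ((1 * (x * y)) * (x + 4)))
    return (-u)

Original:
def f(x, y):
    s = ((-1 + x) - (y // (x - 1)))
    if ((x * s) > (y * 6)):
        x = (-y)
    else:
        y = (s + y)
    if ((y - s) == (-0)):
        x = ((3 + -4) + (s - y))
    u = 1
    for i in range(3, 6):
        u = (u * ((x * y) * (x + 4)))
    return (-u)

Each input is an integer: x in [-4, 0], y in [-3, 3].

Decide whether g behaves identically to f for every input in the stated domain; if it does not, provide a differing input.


Behavior is preserved: although arithmetic usage differs; boolean connective usage differs; constant usage differs, the outputs never diverge.
As a probe, take x=-3, y=-2: f runs s = -4; ((x * s) > (y * 6)) -> true; x = 2; ((y - s) == (-0)) -> false; u = 1; [i=3]; u = -24; [i=4]; u = 576; [i=5]; u = -13824; return 13824; g runs s = -4; (not ((x * s) > (y * 6))) -> false; x = 2; ((y - s) == (-0)) -> false; u = 1; [i=3]; u = -24; [i=4]; u = 576; [i=5]; u = -13824; return 13824; both end at 13824.
Across all 35 domain points the two functions coincide.
verdict: equivalent
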